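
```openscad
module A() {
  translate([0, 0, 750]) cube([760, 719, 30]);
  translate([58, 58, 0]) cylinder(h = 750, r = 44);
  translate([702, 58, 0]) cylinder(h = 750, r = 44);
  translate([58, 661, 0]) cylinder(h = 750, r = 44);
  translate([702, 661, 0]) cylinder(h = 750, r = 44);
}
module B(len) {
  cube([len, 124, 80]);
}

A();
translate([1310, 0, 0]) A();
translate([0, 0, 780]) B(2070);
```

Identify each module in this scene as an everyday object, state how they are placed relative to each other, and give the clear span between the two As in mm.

Second table starts at x = 1310; first ends at x = 760; clear span = 1310 − 760 = 550 mm.

A is a table. B is a beam. A beam spans the tops of two tables. The clear span between the two tables is 550 mm.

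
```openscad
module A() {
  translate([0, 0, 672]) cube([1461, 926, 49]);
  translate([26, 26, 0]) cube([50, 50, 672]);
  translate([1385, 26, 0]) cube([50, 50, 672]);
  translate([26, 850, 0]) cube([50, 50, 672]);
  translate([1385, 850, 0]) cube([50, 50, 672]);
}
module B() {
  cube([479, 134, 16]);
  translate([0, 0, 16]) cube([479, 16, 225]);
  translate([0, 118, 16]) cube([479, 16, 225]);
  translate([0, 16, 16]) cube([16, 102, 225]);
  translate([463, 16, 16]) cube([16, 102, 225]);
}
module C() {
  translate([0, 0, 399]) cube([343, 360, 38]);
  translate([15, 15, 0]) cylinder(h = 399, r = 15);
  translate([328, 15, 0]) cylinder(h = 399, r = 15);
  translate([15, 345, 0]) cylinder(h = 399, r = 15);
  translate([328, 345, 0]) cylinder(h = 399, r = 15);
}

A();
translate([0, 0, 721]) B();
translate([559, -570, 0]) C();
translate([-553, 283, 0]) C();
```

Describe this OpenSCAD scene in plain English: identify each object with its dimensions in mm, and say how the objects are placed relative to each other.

A is a table: top 1461 mm (x) × 926 mm (y), 49 mm thick, upper face at z = 721 mm, on four 50×50 mm square legs, each inset 26 mm from the nearest pair of top edges, running from z = 0 to the bottom of the top.

B is an open storage box with external size 479×134×241 mm and wall thickness 16 mm (the base is also 16 mm thick). The base covers the whole footprint; the four walls stand on the base, with the y-facing walls full-width and the x-facing walls fitting between their inner faces.

C is a four-legged stool. The seat is a 343×360×38 mm slab whose top surface is at z = 437 mm; four round legs, each 30 mm in diameter, run from the floor (z = 0) to the underside of the seat, each leg's axis is inset half a diameter from the nearest pair of seat edges (so the leg's bounding box is flush with the corner).

The open box is on top of the table. Two stools sit around the table at the −y, −x sides.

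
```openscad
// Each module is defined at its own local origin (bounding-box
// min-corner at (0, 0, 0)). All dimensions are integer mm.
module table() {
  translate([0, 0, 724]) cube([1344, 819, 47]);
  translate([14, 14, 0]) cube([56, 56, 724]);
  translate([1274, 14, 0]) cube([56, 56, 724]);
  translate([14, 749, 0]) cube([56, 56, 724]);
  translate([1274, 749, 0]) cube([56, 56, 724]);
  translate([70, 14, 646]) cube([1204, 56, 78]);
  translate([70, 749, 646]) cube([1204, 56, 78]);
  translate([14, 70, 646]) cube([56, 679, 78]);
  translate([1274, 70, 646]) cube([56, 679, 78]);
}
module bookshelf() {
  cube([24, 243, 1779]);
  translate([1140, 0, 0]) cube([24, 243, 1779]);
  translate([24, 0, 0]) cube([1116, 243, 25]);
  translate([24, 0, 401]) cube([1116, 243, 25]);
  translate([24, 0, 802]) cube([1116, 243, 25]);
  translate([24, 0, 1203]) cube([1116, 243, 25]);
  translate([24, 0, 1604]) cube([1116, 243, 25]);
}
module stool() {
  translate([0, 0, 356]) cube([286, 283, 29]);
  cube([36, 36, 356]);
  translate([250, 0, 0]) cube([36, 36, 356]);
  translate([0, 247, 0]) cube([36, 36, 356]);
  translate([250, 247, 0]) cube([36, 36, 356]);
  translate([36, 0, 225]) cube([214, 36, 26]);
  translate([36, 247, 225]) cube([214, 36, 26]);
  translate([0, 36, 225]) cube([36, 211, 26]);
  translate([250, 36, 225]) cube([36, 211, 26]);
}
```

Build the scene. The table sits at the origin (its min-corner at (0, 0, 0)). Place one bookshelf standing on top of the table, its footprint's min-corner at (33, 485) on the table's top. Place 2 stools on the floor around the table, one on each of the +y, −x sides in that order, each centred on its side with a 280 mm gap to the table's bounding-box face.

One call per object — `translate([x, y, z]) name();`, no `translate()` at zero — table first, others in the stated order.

table();
translate([33, 485, 771]) bookshelf();
translate([529, 1099, 0]) stool();
translate([-566, 268, 0]) stool();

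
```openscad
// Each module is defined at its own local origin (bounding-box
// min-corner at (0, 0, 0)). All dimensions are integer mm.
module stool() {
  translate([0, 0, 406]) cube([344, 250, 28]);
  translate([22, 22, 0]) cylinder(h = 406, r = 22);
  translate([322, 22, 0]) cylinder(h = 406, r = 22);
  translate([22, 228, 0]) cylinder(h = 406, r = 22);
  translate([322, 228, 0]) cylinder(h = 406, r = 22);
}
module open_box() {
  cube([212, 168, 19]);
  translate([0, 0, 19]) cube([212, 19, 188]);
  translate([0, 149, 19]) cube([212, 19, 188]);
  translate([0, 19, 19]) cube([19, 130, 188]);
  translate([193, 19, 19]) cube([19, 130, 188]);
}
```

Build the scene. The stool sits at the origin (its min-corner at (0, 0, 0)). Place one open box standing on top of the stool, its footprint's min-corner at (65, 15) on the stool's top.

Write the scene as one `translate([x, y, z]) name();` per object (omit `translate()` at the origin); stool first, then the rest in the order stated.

stool();
translate([65, 15, 434]) open_box();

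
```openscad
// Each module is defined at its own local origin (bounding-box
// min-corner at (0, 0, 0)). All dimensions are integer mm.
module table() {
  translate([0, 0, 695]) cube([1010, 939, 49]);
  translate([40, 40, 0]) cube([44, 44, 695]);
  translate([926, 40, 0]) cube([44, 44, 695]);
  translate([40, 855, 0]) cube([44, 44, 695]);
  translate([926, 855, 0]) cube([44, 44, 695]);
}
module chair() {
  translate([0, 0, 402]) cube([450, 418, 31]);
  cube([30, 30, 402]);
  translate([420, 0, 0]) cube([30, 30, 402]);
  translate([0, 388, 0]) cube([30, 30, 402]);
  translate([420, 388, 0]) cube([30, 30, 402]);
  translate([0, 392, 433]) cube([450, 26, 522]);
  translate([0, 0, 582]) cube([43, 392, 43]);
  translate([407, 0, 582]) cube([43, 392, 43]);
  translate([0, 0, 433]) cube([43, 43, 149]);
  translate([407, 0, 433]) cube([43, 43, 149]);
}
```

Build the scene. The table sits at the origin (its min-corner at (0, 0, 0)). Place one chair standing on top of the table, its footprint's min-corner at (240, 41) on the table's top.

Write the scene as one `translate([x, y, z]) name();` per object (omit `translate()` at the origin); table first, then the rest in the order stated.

table();
translate([240, 41, 744]) chair();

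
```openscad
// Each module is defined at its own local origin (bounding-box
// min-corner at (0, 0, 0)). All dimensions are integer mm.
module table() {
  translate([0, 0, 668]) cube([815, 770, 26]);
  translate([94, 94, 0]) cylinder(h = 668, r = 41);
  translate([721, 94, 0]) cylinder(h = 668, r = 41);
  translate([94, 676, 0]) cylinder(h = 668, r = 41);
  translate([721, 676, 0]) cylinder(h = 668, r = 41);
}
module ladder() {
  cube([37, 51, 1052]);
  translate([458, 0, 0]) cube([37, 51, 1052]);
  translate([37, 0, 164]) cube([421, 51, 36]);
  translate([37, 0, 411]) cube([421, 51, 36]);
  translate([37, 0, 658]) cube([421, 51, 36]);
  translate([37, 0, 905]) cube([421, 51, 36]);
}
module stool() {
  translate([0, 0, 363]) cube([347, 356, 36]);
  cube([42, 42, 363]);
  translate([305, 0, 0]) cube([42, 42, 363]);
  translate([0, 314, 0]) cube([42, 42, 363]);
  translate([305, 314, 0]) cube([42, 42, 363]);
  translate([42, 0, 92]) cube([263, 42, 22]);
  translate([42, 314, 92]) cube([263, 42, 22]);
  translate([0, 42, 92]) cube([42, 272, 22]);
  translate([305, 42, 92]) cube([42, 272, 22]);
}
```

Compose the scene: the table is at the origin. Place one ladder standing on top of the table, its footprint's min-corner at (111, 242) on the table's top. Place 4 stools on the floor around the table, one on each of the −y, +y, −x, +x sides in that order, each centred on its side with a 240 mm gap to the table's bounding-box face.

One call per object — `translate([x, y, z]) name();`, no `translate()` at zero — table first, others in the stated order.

table();
translate([111, 242, 694]) ladder();
translate([234, -596, 0]) stool();
translate([234, 1010, 0]) stool();
translate([-587, 207, 0]) stool();
translate([1055, 207, 0]) stool();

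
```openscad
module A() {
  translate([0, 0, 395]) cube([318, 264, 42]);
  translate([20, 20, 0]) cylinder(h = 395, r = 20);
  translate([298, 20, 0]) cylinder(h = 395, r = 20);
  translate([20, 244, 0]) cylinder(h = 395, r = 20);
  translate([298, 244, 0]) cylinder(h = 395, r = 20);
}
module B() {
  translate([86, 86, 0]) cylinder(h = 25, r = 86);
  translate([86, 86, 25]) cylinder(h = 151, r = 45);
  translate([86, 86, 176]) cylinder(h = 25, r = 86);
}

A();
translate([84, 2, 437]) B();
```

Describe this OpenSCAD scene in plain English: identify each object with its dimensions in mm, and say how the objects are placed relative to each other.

A is a four-legged stool. The seat is 318×264 mm, 42 mm thick, top at z = 437 mm. It stands on four round legs, each 40 mm in diameter, from z = 0 to the seat underside, each leg's axis is inset half a diameter from the nearest pair of seat edges (so the leg's bounding box is flush with the corner).

B is a spool: two coaxial disc flanges of radius 86 mm and thickness 25 mm, joined by a core cylinder of radius 45 mm and height 151 mm. The lower flange rests on z = 0 and the three cylinders share a vertical axis.

The spool is on top of the stool.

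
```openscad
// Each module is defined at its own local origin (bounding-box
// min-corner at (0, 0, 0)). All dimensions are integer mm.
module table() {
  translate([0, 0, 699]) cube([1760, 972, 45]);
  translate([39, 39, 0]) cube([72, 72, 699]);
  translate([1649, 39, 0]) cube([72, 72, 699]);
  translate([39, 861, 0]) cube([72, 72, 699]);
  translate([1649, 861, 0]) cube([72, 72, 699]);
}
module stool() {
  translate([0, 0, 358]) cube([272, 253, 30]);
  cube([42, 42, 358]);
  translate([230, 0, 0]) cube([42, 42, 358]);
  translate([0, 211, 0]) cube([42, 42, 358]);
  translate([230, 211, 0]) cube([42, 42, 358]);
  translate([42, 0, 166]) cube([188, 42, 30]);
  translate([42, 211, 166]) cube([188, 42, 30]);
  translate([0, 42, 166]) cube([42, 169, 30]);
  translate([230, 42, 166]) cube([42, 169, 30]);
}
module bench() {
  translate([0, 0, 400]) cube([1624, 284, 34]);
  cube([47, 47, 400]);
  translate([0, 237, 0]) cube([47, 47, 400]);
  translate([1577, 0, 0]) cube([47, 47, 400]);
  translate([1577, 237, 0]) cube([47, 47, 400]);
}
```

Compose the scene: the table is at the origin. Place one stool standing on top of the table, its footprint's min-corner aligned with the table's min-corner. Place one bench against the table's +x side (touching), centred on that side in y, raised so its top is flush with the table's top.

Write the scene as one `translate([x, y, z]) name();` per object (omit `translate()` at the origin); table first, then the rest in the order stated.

table();
translate([0, 0, 744]) stool();
translate([1760, 344, 310]) bench();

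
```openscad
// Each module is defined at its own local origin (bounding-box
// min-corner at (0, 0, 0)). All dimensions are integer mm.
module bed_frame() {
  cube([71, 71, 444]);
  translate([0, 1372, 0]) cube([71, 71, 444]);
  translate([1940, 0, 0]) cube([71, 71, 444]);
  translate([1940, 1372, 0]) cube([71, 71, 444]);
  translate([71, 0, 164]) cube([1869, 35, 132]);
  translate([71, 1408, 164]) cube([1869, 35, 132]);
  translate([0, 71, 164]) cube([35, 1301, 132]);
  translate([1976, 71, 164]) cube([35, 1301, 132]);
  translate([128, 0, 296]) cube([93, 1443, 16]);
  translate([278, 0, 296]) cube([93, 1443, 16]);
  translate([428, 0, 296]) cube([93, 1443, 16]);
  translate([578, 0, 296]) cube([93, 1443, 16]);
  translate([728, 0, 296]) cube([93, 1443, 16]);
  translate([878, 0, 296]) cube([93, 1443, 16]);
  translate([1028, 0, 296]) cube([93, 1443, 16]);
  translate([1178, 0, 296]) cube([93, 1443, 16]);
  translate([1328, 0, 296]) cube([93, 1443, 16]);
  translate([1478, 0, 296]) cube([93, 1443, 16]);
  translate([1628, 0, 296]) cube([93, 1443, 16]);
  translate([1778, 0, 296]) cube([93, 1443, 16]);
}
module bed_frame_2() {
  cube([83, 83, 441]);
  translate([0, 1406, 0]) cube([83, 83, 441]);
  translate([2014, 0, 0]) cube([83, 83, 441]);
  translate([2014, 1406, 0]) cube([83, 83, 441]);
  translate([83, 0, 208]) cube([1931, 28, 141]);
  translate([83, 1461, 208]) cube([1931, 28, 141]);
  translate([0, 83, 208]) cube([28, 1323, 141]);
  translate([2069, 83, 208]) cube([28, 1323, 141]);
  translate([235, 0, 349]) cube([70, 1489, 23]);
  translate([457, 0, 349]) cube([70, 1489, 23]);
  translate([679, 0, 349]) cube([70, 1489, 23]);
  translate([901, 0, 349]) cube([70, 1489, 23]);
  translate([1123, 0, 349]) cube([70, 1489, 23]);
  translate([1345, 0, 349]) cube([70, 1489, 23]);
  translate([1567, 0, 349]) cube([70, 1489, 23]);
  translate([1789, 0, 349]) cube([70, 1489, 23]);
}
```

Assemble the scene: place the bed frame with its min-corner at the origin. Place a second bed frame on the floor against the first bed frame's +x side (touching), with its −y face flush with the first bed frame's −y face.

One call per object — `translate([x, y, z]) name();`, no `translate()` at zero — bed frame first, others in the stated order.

bed_frame();
translate([2011, 0, 0]) bed_frame_2();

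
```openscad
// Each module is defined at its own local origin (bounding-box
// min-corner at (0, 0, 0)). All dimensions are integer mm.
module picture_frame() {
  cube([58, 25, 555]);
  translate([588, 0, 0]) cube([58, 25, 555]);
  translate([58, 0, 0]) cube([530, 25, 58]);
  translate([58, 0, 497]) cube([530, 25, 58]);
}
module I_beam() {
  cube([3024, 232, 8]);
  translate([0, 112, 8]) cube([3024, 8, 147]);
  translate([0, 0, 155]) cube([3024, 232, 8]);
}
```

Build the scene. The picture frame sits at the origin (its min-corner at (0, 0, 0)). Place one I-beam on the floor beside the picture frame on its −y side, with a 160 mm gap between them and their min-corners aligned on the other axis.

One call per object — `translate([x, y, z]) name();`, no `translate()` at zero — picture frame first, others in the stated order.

picture_frame();
translate([0, -392, 0]) I_beam();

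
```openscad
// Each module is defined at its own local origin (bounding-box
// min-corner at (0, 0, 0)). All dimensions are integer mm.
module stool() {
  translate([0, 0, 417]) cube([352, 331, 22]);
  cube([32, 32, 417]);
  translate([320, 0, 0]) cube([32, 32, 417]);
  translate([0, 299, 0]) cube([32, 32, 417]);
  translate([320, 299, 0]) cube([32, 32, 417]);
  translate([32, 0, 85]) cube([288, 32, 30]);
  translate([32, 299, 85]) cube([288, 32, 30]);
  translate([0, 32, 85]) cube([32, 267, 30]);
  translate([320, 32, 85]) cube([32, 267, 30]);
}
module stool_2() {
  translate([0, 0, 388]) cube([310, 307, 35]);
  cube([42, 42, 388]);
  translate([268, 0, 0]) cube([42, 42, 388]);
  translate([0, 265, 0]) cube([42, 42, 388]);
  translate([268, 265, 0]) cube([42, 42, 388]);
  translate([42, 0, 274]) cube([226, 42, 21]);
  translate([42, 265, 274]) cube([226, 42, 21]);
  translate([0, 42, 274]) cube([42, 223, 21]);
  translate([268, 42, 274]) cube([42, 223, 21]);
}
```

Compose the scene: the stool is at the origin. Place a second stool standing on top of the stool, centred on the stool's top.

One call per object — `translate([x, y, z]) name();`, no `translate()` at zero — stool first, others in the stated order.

stool();
translate([21, 12, 439]) stool_2();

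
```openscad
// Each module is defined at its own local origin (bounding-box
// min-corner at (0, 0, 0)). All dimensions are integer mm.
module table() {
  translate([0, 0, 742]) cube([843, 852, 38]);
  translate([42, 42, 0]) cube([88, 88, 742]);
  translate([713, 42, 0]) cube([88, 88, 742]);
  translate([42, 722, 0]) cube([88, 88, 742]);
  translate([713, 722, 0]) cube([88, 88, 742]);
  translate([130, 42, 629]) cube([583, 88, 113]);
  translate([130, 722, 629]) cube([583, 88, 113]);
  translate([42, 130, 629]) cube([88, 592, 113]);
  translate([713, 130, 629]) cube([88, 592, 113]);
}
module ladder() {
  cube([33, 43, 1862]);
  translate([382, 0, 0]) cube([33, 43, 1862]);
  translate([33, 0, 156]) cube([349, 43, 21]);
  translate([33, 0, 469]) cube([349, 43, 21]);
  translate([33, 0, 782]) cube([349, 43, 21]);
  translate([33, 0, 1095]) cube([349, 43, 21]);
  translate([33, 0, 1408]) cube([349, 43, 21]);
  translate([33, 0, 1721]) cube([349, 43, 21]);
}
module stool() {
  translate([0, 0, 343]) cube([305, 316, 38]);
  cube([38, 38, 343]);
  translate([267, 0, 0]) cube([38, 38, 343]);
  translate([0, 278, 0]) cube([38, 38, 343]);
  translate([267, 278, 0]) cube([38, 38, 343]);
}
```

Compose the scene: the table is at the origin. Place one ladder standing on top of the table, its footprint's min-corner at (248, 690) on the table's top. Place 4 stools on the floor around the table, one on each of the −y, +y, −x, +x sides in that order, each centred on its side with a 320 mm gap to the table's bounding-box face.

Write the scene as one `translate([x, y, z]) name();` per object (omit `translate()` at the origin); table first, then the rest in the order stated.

table();
translate([248, 690, 780]) ladder();
translate([269, -636, 0]) stool();
translate([269, 1172, 0]) stool();
translate([-625, 268, 0]) stool();
translate([1163, 268, 0]) stool();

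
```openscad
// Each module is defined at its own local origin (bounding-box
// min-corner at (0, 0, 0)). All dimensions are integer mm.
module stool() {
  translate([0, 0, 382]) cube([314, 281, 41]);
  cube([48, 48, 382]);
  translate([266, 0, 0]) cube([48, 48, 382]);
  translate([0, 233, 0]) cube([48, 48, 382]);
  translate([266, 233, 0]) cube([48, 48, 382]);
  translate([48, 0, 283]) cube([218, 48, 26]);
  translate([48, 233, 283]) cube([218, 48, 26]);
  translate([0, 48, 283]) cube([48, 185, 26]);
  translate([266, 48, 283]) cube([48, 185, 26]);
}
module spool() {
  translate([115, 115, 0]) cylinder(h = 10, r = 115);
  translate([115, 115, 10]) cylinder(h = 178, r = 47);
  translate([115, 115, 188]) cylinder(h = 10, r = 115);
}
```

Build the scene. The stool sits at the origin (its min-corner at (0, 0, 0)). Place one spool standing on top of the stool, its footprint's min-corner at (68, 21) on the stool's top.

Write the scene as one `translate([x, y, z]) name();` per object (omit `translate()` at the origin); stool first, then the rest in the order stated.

stool();
translate([68, 21, 423]) spool();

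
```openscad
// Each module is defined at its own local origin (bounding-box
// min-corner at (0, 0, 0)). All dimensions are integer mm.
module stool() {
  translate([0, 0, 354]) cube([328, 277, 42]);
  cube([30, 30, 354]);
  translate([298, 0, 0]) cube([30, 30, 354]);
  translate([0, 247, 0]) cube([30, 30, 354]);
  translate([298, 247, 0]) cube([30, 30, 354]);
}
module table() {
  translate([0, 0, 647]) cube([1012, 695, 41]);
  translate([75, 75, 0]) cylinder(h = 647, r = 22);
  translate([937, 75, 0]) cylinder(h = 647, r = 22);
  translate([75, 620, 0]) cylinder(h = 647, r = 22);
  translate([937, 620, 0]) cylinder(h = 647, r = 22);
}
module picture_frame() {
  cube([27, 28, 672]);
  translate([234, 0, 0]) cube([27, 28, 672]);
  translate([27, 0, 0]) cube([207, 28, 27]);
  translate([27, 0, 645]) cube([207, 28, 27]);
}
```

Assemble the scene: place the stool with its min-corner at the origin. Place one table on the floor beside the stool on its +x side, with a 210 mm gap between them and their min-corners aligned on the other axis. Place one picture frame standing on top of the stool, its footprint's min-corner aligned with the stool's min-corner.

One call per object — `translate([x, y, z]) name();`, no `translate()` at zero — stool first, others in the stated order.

stool();
translate([538, 0, 0]) table();
translate([0, 0, 396]) picture_frame();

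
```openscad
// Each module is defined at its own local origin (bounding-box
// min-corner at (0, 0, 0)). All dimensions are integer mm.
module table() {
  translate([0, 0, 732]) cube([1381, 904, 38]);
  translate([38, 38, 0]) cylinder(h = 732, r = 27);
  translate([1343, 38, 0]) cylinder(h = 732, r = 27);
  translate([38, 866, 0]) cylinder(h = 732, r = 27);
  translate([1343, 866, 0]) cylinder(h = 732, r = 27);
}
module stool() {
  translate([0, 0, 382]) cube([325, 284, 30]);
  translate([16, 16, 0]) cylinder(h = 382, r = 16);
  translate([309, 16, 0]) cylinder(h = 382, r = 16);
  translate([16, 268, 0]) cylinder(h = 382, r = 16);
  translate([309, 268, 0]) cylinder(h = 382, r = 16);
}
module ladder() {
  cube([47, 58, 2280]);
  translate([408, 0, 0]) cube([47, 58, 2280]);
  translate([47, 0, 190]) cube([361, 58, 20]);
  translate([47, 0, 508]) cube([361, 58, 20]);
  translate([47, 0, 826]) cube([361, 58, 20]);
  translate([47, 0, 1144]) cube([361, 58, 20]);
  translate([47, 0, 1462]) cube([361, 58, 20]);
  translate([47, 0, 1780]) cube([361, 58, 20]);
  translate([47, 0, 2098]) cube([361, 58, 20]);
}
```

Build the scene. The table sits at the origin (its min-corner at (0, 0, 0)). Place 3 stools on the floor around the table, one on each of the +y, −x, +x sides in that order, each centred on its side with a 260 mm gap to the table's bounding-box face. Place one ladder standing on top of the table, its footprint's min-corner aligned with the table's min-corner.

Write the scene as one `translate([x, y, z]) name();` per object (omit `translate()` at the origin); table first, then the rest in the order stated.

table();
translate([528, 1164, 0]) stool();
translate([-585, 310, 0]) stool();
translate([1641, 310, 0]) stool();
translate([0, 0, 770]) ladder();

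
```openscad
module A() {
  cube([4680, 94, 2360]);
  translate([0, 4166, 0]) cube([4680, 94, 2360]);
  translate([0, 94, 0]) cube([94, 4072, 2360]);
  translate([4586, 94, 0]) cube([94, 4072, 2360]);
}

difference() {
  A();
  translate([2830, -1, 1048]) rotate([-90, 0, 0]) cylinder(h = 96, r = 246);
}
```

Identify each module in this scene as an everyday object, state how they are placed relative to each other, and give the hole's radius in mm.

A is a house frame. The house frame has a circular hole through its front wall. The hole's radius is 246 mm.

The subtracted cylinder has r = 246 mm.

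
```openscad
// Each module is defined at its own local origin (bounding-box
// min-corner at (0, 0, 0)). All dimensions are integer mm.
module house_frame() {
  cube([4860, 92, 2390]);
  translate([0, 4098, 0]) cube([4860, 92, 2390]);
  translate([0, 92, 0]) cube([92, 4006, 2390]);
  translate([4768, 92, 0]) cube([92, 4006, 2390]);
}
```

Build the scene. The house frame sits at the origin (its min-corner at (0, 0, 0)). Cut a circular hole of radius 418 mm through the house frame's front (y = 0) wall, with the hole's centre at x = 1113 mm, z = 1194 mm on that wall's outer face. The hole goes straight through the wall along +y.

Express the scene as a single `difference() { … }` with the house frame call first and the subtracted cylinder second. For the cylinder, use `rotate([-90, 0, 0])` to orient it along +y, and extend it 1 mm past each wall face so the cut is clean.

difference() {
  house_frame();
  translate([1113, -1, 1194]) rotate([-90, 0, 0]) cylinder(h = 94, r = 418);
}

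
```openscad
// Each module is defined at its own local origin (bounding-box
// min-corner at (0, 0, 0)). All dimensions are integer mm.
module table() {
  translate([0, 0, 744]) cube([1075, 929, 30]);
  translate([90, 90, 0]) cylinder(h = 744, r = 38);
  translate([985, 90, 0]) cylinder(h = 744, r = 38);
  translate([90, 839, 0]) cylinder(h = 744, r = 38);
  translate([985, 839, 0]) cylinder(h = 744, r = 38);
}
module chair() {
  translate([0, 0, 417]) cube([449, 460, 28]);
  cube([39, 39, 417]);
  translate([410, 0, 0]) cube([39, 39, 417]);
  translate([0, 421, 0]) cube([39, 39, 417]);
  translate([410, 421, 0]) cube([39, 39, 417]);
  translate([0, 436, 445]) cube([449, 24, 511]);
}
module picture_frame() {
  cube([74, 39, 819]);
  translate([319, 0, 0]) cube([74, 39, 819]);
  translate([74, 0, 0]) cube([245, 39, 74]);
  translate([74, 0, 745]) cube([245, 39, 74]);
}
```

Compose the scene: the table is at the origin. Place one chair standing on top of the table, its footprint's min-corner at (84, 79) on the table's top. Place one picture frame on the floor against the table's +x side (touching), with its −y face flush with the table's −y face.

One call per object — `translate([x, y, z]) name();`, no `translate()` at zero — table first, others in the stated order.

table();
translate([84, 79, 774]) chair();
translate([1075, 0, 0]) picture_frame();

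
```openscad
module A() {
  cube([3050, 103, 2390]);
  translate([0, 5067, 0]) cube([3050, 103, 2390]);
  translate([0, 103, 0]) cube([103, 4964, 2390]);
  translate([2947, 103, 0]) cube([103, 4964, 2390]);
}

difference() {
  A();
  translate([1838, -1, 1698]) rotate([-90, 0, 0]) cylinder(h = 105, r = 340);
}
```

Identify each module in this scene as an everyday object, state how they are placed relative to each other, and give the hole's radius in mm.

A is a house frame. The house frame has a circular hole through its front wall. The hole's radius is 340 mm.

The subtracted cylinder has r = 340 mm.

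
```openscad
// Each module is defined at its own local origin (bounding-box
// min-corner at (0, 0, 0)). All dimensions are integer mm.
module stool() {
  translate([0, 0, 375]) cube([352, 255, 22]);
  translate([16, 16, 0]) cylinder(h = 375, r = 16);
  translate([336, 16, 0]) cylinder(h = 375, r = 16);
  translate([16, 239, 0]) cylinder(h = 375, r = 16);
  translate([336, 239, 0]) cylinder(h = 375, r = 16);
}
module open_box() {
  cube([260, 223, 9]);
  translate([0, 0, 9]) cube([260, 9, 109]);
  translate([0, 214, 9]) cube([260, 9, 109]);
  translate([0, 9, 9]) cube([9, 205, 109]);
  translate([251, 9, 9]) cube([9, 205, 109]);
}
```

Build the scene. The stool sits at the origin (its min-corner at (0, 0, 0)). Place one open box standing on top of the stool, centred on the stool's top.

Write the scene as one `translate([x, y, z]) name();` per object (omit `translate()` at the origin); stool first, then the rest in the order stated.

stool();
translate([46, 16, 397]) open_box();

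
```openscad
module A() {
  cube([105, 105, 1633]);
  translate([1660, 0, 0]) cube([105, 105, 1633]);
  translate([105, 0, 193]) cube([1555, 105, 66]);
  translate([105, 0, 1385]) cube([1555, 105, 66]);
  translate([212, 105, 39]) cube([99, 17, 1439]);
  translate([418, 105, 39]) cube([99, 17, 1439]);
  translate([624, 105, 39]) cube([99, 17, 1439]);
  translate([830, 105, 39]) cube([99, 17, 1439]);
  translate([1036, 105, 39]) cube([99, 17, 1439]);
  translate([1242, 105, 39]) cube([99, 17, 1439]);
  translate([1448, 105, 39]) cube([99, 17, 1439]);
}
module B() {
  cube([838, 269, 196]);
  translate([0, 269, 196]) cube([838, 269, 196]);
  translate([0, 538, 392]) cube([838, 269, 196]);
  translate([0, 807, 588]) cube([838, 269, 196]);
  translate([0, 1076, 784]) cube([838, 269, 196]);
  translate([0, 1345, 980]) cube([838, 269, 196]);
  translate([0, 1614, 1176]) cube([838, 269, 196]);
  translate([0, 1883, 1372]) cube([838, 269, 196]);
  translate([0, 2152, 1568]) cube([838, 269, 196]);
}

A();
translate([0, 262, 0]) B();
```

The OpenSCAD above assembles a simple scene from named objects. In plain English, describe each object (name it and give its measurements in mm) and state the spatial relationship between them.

A is a fence section. Two 105×105 mm posts, 1633 mm tall, stand on the floor with a clear span of 1555 mm between their inner faces. Two horizontal rails of 105×66 mm section span the gap between the posts with their undersides at z = 193 mm and z = 1385 mm, flush with the posts' −y face. 7 pickets, each 99 mm wide, 17 mm thick and 1439 mm tall, are fixed to the +y face of the rails with their bottoms at z = 39 mm, evenly spaced across the span with equal gaps (rounded down to the nearest mm) at the −x end and between each pair — any rounding remainder accumulates at the +x end.

B is a run of 9 identical solid stair steps. Each tread is 838×269 mm and each step block is 196 mm high. Step 1 rests on the floor; step k is offset from step 1 by (k−1)×269 mm in y and (k−1)×196 mm in z.

The staircase is on the floor beside the fence section on its +y side.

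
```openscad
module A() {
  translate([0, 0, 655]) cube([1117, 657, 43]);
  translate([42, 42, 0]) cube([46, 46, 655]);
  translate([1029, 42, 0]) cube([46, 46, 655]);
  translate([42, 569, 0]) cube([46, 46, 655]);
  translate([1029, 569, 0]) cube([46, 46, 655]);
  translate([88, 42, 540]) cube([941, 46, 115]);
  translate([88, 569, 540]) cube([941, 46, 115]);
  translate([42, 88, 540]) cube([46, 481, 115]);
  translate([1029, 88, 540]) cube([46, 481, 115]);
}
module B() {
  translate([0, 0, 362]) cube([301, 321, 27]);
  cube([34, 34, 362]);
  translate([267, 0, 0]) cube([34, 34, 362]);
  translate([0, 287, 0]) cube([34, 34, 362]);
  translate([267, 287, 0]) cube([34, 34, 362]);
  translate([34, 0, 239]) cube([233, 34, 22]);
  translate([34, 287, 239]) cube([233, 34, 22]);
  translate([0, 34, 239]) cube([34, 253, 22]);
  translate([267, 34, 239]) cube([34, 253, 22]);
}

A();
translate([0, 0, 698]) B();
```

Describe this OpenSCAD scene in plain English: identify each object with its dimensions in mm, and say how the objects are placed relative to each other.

A is a table with a 1117×657 mm rectangular top, 43 mm thick, top surface at z = 698 mm, supported by four 46×46 mm square legs, each inset 42 mm from the nearest pair of top edges, running from the floor. Four apron rails, 46 mm thick and 115 mm tall, run between adjacent legs with their top edges flush with the underside of the top and their outer faces flush with the legs' outer faces.

B is a simple wooden stool: a rectangular seat 301 mm (x) by 321 mm (y), 27 mm thick, top face at z = 389 mm, on four square legs, each 34×34 mm in cross-section. The legs rest on z = 0, each flush with a corner of the seat. Four stretchers, 34 mm wide and 22 mm tall, connect adjacent legs with their undersides at z = 239 mm, each running between the inner faces of the legs it joins and aligned with the legs' outer faces on the other axis.

The stool is on top of the table.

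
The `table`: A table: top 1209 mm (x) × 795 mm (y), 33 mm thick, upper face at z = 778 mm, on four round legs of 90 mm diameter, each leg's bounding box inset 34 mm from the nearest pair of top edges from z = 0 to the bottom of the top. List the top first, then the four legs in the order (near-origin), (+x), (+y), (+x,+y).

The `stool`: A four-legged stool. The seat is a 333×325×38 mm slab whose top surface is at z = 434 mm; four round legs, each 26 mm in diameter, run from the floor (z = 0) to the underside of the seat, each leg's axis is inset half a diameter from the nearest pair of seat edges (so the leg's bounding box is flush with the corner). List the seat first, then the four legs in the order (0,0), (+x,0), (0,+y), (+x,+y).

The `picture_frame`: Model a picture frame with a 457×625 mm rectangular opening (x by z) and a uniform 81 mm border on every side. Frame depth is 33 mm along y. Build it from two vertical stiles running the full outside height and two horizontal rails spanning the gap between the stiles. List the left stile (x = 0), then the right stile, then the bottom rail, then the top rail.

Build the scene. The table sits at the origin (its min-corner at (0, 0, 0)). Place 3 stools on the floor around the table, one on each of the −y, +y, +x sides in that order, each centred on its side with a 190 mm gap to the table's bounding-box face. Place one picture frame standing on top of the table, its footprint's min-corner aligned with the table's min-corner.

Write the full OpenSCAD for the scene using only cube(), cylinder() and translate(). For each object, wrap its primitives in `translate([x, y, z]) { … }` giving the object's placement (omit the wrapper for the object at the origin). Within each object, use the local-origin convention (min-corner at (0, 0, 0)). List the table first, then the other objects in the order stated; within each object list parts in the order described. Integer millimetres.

translate([0, 0, 745]) cube([1209, 795, 33]);
translate([79, 79, 0]) cylinder(h = 745, r = 45);
translate([1130, 79, 0]) cylinder(h = 745, r = 45);
translate([79, 716, 0]) cylinder(h = 745, r = 45);
translate([1130, 716, 0]) cylinder(h = 745, r = 45);
translate([438, -515, 0]) {
  translate([0, 0, 396]) cube([333, 325, 38]);
  translate([13, 13, 0]) cylinder(h = 396, r = 13);
  translate([320, 13, 0]) cylinder(h = 396, r = 13);
  translate([13, 312, 0]) cylinder(h = 396, r = 13);
  translate([320, 312, 0]) cylinder(h = 396, r = 13);
}
translate([438, 985, 0]) {
  translate([0, 0, 396]) cube([333, 325, 38]);
  translate([13, 13, 0]) cylinder(h = 396, r = 13);
  translate([320, 13, 0]) cylinder(h = 396, r = 13);
  translate([13, 312, 0]) cylinder(h = 396, r = 13);
  translate([320, 312, 0]) cylinder(h = 396, r = 13);
}
translate([1399, 235, 0]) {
  translate([0, 0, 396]) cube([333, 325, 38]);
  translate([13, 13, 0]) cylinder(h = 396, r = 13);
  translate([320, 13, 0]) cylinder(h = 396, r = 13);
  translate([13, 312, 0]) cylinder(h = 396, r = 13);
  translate([320, 312, 0]) cylinder(h = 396, r = 13);
}
translate([0, 0, 778]) {
  cube([81, 33, 787]);
  translate([538, 0, 0]) cube([81, 33, 787]);
  translate([81, 0, 0]) cube([457, 33, 81]);
  translate([81, 0, 706]) cube([457, 33, 81]);
}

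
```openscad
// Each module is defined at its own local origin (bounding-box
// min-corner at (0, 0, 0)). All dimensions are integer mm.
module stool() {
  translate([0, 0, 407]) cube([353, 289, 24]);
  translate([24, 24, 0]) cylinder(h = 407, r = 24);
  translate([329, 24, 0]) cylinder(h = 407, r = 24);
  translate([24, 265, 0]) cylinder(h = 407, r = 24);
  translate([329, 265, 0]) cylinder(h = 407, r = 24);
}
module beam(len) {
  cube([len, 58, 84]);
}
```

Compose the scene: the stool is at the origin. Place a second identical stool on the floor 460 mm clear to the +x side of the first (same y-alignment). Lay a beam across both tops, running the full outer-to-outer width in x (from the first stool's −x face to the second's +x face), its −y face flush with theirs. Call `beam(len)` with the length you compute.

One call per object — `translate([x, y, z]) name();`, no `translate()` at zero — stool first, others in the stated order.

stool();
translate([813, 0, 0]) stool();
translate([0, 0, 431]) beam(1166);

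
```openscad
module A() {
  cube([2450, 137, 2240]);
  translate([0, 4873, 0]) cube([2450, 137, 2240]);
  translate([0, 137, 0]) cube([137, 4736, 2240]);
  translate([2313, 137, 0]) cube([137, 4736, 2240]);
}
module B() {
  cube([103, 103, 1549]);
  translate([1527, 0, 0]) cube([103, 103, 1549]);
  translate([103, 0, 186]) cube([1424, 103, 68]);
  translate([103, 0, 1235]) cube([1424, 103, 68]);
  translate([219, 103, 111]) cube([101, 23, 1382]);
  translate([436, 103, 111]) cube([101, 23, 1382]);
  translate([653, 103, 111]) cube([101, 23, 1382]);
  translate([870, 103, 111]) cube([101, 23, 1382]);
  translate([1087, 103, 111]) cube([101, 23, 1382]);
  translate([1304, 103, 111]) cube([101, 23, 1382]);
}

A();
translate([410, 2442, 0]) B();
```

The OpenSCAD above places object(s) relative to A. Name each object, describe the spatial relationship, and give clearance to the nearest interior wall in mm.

A is a house frame. B is a fence section. The fence section sits inside the house frame, centred. The clearance to the nearest interior wall is 273 mm.

Clearances: x = 273, y = 2305; minimum 273 mm.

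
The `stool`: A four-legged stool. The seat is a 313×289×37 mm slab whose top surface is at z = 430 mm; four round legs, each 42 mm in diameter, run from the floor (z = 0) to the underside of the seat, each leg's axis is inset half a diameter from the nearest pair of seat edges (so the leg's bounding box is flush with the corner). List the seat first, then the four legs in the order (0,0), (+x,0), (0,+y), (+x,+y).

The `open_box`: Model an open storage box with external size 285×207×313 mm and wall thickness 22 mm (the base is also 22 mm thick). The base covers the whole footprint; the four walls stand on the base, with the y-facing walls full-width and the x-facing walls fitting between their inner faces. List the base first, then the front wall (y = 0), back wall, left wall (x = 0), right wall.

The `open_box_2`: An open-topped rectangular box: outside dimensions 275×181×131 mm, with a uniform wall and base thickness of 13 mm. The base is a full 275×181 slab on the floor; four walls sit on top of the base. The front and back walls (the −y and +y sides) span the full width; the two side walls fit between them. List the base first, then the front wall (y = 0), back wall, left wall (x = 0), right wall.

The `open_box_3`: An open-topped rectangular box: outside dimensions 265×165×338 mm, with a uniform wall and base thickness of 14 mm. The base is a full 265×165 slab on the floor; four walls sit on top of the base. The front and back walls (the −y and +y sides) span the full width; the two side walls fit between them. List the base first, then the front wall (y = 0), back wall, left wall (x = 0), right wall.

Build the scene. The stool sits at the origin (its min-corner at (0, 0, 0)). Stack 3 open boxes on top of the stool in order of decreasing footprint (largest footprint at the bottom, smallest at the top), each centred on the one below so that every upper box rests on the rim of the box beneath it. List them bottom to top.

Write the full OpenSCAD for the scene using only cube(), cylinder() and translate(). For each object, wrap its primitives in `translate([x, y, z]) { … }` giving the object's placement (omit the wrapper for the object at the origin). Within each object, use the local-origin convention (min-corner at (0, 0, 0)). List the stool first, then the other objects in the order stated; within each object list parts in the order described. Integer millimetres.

translate([0, 0, 393]) cube([313, 289, 37]);
translate([21, 21, 0]) cylinder(h = 393, r = 21);
translate([292, 21, 0]) cylinder(h = 393, r = 21);
translate([21, 268, 0]) cylinder(h = 393, r = 21);
translate([292, 268, 0]) cylinder(h = 393, r = 21);
translate([14, 41, 430]) {
  cube([285, 207, 22]);
  translate([0, 0, 22]) cube([285, 22, 291]);
  translate([0, 185, 22]) cube([285, 22, 291]);
  translate([0, 22, 22]) cube([22, 163, 291]);
  translate([263, 22, 22]) cube([22, 163, 291]);
}
translate([19, 54, 743]) {
  cube([275, 181, 13]);
  translate([0, 0, 13]) cube([275, 13, 118]);
  translate([0, 168, 13]) cube([275, 13, 118]);
  translate([0, 13, 13]) cube([13, 155, 118]);
  translate([262, 13, 13]) cube([13, 155, 118]);
}
translate([24, 62, 874]) {
  cube([265, 165, 14]);
  translate([0, 0, 14]) cube([265, 14, 324]);
  translate([0, 151, 14]) cube([265, 14, 324]);
  translate([0, 14, 14]) cube([14, 137, 324]);
  translate([251, 14, 14]) cube([14, 137, 324]);
}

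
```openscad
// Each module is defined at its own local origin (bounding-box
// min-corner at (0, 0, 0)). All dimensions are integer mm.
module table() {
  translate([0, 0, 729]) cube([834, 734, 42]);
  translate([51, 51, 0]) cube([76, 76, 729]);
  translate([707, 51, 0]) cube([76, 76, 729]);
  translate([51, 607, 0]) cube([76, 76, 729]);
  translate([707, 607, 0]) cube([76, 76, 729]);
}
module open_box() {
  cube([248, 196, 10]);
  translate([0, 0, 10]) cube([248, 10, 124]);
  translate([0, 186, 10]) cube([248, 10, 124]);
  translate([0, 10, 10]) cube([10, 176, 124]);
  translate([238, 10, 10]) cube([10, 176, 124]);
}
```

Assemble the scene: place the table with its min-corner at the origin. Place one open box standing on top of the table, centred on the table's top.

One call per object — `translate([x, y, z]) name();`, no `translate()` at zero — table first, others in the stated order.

table();
translate([293, 269, 771]) open_box();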